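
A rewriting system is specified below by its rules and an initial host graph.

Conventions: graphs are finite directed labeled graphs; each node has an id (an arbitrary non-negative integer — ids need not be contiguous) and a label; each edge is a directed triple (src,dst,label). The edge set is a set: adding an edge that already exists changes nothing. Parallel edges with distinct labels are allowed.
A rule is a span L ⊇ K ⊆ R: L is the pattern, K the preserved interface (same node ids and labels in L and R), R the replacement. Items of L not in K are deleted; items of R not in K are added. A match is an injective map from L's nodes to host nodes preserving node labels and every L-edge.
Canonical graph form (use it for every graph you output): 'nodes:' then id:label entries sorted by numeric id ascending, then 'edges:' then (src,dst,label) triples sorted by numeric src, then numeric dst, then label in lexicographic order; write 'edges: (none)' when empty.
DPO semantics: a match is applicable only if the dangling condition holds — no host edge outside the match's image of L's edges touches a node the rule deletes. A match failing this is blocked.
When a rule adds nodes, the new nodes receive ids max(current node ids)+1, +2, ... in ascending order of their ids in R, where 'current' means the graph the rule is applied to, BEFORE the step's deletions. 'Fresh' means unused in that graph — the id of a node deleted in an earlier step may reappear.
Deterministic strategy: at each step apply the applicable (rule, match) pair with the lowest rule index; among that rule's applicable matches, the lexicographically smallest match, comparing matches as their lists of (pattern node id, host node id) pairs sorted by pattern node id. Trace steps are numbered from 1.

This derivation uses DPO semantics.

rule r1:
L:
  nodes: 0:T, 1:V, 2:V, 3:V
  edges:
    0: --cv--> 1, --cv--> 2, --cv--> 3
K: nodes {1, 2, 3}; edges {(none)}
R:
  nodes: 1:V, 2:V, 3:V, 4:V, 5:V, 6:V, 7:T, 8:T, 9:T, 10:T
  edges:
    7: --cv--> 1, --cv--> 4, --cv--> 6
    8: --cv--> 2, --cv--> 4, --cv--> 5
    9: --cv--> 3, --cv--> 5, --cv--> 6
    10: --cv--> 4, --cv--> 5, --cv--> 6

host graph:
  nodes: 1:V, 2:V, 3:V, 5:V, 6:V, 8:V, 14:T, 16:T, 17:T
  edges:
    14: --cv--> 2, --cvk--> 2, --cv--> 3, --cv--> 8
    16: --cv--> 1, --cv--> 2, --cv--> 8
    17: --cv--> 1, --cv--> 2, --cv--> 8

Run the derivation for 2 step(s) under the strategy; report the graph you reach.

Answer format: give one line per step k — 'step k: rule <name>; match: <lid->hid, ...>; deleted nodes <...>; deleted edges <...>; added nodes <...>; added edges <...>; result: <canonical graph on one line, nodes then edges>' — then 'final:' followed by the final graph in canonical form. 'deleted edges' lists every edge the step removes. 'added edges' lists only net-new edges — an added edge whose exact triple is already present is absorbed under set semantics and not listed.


step 1: rule r1; match: 0->16, 1->1, 2->2, 3->8; deleted nodes 16; deleted edges (16,1,cv); (16,2,cv); (16,8,cv); added nodes 18, 19, 20, 21, 22, 23, 24; added edges (21,1,cv); (21,18,cv); (21,20,cv); (22,2,cv); (22,18,cv); (22,19,cv); (23,8,cv); (23,19,cv); (23,20,cv); (24,18,cv); (24,19,cv); (24,20,cv); result: nodes: 1:V, 2:V, 3:V, 5:V, 6:V, 8:V, 14:T, 17:T, 18:V, 19:V, 20:V, 21:T, 22:T, 23:T, 24:T edges: (14,2,cv); (14,2,cvk); (14,3,cv); (14,8,cv); (17,1,cv); (17,2,cv); (17,8,cv); (21,1,cv); (21,18,cv); (21,20,cv); (22,2,cv); (22,18,cv); (22,19,cv); (23,8,cv); (23,19,cv); (23,20,cv); (24,18,cv); (24,19,cv); (24,20,cv)
step 2: rule r1; match: 0->17, 1->1, 2->2, 3->8; deleted nodes 17; deleted edges (17,1,cv); (17,2,cv); (17,8,cv); added nodes 25, 26, 27, 28, 29, 30, 31; added edges (28,1,cv); (28,25,cv); (28,27,cv); (29,2,cv); (29,25,cv); (29,26,cv); (30,8,cv); (30,26,cv); (30,27,cv); (31,25,cv); (31,26,cv); (31,27,cv); result: nodes: 1:V, 2:V, 3:V, 5:V, 6:V, 8:V, 14:T, 18:V, 19:V, 20:V, 21:T, 22:T, 23:T, 24:T, 25:V, 26:V, 27:V, 28:T, 29:T, 30:T, 31:T edges: (14,2,cv); (14,2,cvk); (14,3,cv); (14,8,cv); (21,1,cv); (21,18,cv); (21,20,cv); (22,2,cv); (22,18,cv); (22,19,cv); (23,8,cv); (23,19,cv); (23,20,cv); (24,18,cv); (24,19,cv); (24,20,cv); (28,1,cv); (28,25,cv); (28,27,cv); (29,2,cv); (29,25,cv); (29,26,cv); (30,8,cv); (30,26,cv); (30,27,cv); (31,25,cv); (31,26,cv); (31,27,cv)
final:
nodes: 1:V, 2:V, 3:V, 5:V, 6:V, 8:V, 14:T, 18:V, 19:V, 20:V, 21:T, 22:T, 23:T, 24:T, 25:V, 26:V, 27:V, 28:T, 29:T, 30:T, 31:T
edges: (14,2,cv); (14,2,cvk); (14,3,cv); (14,8,cv); (21,1,cv); (21,18,cv); (21,20,cv); (22,2,cv); (22,18,cv); (22,19,cv); (23,8,cv); (23,19,cv); (23,20,cv); (24,18,cv); (24,19,cv); (24,20,cv); (28,1,cv); (28,25,cv); (28,27,cv); (29,2,cv); (29,25,cv); (29,26,cv); (30,8,cv); (30,26,cv); (30,27,cv); (31,25,cv); (31,26,cv); (31,27,cv)


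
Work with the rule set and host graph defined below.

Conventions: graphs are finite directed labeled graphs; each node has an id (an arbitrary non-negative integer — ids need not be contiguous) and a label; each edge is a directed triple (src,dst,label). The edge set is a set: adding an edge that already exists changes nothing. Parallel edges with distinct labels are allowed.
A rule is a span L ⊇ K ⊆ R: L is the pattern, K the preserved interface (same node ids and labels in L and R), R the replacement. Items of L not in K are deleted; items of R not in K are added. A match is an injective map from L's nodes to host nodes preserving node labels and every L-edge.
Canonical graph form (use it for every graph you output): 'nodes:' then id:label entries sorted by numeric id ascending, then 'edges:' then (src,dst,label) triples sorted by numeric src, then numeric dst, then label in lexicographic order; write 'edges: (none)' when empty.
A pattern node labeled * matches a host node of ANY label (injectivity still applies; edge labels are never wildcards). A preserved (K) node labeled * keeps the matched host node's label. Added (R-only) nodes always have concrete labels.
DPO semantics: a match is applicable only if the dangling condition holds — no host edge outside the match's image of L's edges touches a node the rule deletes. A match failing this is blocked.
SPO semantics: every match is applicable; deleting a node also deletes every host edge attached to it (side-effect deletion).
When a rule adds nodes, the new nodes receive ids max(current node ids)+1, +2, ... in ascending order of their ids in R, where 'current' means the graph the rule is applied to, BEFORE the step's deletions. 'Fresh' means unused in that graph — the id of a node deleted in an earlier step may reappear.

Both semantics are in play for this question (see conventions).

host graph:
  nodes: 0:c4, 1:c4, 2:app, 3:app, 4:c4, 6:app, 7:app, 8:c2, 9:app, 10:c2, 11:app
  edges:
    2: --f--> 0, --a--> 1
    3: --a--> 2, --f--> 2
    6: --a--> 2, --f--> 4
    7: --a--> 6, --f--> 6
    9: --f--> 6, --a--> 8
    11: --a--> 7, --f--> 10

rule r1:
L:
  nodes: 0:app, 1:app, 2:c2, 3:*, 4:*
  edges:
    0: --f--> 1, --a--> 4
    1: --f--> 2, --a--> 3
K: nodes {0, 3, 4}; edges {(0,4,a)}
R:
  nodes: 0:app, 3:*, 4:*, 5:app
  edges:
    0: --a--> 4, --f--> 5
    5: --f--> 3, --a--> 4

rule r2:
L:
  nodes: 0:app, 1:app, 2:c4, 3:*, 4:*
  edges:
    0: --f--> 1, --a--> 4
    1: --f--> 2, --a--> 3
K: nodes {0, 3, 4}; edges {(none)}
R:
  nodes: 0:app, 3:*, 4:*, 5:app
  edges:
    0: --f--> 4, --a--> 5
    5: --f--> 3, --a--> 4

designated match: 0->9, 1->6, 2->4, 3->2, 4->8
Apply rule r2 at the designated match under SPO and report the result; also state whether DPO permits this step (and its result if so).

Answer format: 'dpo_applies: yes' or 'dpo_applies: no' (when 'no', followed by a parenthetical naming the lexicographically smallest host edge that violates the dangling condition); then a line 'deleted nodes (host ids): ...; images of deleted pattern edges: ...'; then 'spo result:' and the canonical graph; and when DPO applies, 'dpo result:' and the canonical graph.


dpo_applies: no
(the rule deletes node 6, which keeps host edge (7,6,a) outside the match image — the dangling condition fails, DPO blocks; SPO proceeds and side-deletes such edges)
deleted nodes (host ids): 4, 6; images of deleted pattern edges: (6,2,a); (6,4,f); (9,6,f); (9,8,a)
spo result:
nodes: 0:c4, 1:c4, 2:app, 3:app, 7:app, 8:c2, 9:app, 10:c2, 11:app, 12:app
edges: (2,0,f); (2,1,a); (3,2,a); (3,2,f); (9,8,f); (9,12,a); (11,7,a); (11,10,f); (12,2,f); (12,8,a)


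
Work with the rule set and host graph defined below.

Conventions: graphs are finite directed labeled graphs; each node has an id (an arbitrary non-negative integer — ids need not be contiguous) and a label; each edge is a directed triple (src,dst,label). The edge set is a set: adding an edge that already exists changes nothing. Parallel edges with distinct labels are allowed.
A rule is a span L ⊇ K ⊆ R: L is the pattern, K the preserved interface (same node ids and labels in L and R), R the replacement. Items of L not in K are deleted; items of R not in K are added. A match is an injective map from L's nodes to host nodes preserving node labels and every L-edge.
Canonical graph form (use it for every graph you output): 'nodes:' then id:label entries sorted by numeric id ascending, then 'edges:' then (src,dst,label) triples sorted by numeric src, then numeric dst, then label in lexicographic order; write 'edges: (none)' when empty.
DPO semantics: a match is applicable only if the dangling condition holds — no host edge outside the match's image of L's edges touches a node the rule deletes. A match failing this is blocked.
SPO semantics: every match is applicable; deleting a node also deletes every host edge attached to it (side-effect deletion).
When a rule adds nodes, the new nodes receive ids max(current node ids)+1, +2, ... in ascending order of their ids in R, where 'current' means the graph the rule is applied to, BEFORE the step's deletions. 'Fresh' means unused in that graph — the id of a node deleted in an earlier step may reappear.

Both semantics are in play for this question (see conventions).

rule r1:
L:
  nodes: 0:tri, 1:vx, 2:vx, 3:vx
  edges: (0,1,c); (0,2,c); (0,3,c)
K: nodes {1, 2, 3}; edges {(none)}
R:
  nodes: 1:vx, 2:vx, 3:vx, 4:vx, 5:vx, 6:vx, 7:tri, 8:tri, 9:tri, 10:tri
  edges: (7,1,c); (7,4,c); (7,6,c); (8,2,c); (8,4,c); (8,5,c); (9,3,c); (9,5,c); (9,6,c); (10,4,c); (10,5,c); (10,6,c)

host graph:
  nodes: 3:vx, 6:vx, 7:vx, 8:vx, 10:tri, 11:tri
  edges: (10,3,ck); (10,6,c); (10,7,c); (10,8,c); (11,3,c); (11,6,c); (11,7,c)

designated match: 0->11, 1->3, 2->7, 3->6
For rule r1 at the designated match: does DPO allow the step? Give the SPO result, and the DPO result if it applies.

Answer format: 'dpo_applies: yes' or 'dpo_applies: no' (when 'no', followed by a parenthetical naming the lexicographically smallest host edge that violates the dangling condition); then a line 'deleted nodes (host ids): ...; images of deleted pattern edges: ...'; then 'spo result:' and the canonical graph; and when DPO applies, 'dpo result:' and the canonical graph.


dpo_applies: yes
deleted nodes (host ids): 11; images of deleted pattern edges: (11,3,c); (11,6,c); (11,7,c)
spo result:
nodes: 3:vx, 6:vx, 7:vx, 8:vx, 10:tri, 12:vx, 13:vx, 14:vx, 15:tri, 16:tri, 17:tri, 18:tri
edges: (10,3,ck); (10,6,c); (10,7,c); (10,8,c); (15,3,c); (15,12,c); (15,14,c); (16,7,c); (16,12,c); (16,13,c); (17,6,c); (17,13,c); (17,14,c); (18,12,c); (18,13,c); (18,14,c)
dpo result:
nodes: 3:vx, 6:vx, 7:vx, 8:vx, 10:tri, 12:vx, 13:vx, 14:vx, 15:tri, 16:tri, 17:tri, 18:tri
edges: (10,3,ck); (10,6,c); (10,7,c); (10,8,c); (15,3,c); (15,12,c); (15,14,c); (16,7,c); (16,12,c); (16,13,c); (17,6,c); (17,13,c); (17,14,c); (18,12,c); (18,13,c); (18,14,c)


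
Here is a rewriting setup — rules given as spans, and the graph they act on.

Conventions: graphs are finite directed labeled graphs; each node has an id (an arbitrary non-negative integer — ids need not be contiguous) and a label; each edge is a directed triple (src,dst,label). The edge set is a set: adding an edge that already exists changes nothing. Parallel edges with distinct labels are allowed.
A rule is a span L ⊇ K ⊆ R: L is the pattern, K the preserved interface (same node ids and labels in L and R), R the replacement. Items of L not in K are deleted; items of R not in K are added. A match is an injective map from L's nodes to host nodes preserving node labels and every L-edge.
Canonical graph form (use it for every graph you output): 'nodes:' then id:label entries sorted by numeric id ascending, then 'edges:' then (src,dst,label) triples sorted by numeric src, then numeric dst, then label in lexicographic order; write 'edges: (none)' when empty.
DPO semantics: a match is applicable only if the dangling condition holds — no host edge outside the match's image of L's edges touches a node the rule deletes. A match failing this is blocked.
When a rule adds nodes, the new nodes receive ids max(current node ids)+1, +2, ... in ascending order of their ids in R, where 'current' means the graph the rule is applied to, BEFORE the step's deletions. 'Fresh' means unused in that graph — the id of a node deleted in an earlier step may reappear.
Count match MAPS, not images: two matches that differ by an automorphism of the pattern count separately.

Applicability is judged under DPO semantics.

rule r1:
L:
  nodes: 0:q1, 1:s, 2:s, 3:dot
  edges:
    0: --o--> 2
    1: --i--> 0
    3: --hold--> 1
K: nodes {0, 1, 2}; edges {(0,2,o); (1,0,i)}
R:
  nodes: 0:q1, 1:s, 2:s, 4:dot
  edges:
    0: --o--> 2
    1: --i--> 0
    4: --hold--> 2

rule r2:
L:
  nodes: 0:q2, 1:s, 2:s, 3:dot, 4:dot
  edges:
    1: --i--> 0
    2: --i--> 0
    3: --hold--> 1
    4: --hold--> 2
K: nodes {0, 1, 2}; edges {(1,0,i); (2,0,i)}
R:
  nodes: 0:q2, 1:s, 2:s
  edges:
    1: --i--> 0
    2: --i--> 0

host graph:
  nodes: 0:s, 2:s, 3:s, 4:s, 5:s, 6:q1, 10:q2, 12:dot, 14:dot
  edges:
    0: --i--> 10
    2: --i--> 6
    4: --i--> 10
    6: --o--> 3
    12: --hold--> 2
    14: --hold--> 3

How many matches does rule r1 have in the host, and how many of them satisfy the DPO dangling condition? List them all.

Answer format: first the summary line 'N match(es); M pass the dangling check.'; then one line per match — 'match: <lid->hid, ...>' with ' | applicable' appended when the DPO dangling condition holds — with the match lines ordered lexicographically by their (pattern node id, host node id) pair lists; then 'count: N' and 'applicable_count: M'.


1 match(es); 1 pass the dangling check.
match: 0->6, 1->2, 2->3, 3->12 | applicable
count: 1
applicable_count: 1


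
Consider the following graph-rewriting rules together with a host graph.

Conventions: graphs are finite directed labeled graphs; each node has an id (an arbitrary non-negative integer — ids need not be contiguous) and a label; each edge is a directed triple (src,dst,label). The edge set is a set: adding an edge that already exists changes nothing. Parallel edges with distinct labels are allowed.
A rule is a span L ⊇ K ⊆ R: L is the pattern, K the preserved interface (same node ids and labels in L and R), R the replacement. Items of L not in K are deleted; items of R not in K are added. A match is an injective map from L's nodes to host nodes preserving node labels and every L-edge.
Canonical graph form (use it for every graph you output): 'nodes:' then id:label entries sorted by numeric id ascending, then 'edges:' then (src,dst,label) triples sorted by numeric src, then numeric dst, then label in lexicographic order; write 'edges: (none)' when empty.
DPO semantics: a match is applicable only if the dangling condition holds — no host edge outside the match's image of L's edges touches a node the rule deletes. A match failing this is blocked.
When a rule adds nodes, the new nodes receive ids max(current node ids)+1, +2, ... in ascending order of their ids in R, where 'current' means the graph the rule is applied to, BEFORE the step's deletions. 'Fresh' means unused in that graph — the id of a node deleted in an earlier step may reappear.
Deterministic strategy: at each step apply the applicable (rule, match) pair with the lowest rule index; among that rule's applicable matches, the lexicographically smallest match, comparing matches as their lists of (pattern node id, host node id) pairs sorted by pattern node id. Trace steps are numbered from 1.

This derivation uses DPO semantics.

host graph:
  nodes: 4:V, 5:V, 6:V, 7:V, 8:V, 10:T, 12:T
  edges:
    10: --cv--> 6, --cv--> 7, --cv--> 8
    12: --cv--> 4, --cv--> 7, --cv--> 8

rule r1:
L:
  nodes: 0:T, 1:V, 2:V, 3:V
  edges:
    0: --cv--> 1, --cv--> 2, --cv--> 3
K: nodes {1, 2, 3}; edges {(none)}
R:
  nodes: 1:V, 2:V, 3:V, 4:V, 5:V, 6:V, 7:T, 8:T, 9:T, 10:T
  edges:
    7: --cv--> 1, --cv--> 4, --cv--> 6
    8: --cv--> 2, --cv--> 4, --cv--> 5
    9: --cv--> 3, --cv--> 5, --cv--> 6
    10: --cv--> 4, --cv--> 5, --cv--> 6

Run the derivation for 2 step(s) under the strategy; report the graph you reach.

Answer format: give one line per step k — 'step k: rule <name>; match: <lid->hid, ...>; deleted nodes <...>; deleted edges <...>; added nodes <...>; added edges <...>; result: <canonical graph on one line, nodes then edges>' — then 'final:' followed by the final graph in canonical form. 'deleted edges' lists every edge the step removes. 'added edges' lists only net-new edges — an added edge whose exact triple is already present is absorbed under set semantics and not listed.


step 1: rule r1; match: 0->10, 1->6, 2->7, 3->8; deleted nodes 10; deleted edges (10,6,cv); (10,7,cv); (10,8,cv); added nodes 13, 14, 15, 16, 17, 18, 19; added edges (16,6,cv); (16,13,cv); (16,15,cv); (17,7,cv); (17,13,cv); (17,14,cv); (18,8,cv); (18,14,cv); (18,15,cv); (19,13,cv); (19,14,cv); (19,15,cv); result: nodes: 4:V, 5:V, 6:V, 7:V, 8:V, 12:T, 13:V, 14:V, 15:V, 16:T, 17:T, 18:T, 19:T edges: (12,4,cv); (12,7,cv); (12,8,cv); (16,6,cv); (16,13,cv); (16,15,cv); (17,7,cv); (17,13,cv); (17,14,cv); (18,8,cv); (18,14,cv); (18,15,cv); (19,13,cv); (19,14,cv); (19,15,cv)
step 2: rule r1; match: 0->12, 1->4, 2->7, 3->8; deleted nodes 12; deleted edges (12,4,cv); (12,7,cv); (12,8,cv); added nodes 20, 21, 22, 23, 24, 25, 26; added edges (23,4,cv); (23,20,cv); (23,22,cv); (24,7,cv); (24,20,cv); (24,21,cv); (25,8,cv); (25,21,cv); (25,22,cv); (26,20,cv); (26,21,cv); (26,22,cv); result: nodes: 4:V, 5:V, 6:V, 7:V, 8:V, 13:V, 14:V, 15:V, 16:T, 17:T, 18:T, 19:T, 20:V, 21:V, 22:V, 23:T, 24:T, 25:T, 26:T edges: (16,6,cv); (16,13,cv); (16,15,cv); (17,7,cv); (17,13,cv); (17,14,cv); (18,8,cv); (18,14,cv); (18,15,cv); (19,13,cv); (19,14,cv); (19,15,cv); (23,4,cv); (23,20,cv); (23,22,cv); (24,7,cv); (24,20,cv); (24,21,cv); (25,8,cv); (25,21,cv); (25,22,cv); (26,20,cv); (26,21,cv); (26,22,cv)
final:
nodes: 4:V, 5:V, 6:V, 7:V, 8:V, 13:V, 14:V, 15:V, 16:T, 17:T, 18:T, 19:T, 20:V, 21:V, 22:V, 23:T, 24:T, 25:T, 26:T
edges: (16,6,cv); (16,13,cv); (16,15,cv); (17,7,cv); (17,13,cv); (17,14,cv); (18,8,cv); (18,14,cv); (18,15,cv); (19,13,cv); (19,14,cv); (19,15,cv); (23,4,cv); (23,20,cv); (23,22,cv); (24,7,cv); (24,20,cv); (24,21,cv); (25,8,cv); (25,21,cv); (25,22,cv); (26,20,cv); (26,21,cv); (26,22,cv)


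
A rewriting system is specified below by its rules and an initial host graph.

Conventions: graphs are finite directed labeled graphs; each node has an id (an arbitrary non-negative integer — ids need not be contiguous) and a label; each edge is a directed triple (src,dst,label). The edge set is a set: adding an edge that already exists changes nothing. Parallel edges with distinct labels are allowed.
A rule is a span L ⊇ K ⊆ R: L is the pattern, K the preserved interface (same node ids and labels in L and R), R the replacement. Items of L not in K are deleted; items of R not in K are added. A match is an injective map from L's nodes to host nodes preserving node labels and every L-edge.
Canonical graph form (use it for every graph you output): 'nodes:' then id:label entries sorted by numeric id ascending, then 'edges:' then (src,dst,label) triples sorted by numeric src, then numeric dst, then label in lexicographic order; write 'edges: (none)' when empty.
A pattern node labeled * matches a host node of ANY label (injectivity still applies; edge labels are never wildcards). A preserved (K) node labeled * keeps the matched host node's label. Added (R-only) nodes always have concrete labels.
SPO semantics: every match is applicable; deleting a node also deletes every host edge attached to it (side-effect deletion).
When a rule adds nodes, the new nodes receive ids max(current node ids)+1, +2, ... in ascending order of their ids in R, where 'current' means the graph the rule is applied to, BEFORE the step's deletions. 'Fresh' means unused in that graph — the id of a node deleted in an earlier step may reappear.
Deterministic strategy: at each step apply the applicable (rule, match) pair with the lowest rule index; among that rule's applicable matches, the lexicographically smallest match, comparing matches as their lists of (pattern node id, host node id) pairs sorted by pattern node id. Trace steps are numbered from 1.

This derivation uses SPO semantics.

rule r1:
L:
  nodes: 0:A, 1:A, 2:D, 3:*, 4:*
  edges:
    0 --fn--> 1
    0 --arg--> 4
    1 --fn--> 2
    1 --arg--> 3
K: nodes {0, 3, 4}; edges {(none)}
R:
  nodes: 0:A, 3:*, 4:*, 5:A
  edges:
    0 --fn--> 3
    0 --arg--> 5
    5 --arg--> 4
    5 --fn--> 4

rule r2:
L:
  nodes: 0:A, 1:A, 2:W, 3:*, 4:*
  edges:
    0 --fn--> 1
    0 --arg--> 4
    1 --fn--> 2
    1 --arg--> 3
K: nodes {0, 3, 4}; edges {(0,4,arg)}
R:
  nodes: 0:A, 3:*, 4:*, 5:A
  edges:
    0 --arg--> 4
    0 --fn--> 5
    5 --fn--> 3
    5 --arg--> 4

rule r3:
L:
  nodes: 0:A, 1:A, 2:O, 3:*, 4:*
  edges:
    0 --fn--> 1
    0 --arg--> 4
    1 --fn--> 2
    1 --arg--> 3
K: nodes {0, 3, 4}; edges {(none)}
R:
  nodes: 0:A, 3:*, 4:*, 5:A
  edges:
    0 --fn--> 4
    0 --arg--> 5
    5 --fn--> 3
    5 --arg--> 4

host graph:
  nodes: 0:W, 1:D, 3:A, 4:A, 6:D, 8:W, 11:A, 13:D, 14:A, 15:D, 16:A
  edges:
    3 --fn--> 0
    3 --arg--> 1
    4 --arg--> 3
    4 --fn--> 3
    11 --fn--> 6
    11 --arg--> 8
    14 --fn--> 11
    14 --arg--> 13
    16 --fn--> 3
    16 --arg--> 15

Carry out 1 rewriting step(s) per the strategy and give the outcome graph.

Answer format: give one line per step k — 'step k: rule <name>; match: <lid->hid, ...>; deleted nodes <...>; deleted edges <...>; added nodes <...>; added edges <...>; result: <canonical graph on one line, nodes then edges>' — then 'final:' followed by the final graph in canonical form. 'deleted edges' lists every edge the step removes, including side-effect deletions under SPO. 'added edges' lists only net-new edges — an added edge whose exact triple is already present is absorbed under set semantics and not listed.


step 1: rule r1; match: 0->14, 1->11, 2->6, 3->8, 4->13; deleted nodes 6, 11; deleted edges (11,6,fn); (11,8,arg); (14,11,fn); (14,13,arg); added nodes 17; added edges (14,8,fn); (14,17,arg); (17,13,arg); (17,13,fn); result: nodes: 0:W, 1:D, 3:A, 4:A, 8:W, 13:D, 14:A, 15:D, 16:A, 17:A edges: (3,0,fn); (3,1,arg); (4,3,arg); (4,3,fn); (14,8,fn); (14,17,arg); (16,3,fn); (16,15,arg); (17,13,arg); (17,13,fn)
final:
nodes: 0:W, 1:D, 3:A, 4:A, 8:W, 13:D, 14:A, 15:D, 16:A, 17:A
edges: (3,0,fn); (3,1,arg); (4,3,arg); (4,3,fn); (14,8,fn); (14,17,arg); (16,3,fn); (16,15,arg); (17,13,arg); (17,13,fn)


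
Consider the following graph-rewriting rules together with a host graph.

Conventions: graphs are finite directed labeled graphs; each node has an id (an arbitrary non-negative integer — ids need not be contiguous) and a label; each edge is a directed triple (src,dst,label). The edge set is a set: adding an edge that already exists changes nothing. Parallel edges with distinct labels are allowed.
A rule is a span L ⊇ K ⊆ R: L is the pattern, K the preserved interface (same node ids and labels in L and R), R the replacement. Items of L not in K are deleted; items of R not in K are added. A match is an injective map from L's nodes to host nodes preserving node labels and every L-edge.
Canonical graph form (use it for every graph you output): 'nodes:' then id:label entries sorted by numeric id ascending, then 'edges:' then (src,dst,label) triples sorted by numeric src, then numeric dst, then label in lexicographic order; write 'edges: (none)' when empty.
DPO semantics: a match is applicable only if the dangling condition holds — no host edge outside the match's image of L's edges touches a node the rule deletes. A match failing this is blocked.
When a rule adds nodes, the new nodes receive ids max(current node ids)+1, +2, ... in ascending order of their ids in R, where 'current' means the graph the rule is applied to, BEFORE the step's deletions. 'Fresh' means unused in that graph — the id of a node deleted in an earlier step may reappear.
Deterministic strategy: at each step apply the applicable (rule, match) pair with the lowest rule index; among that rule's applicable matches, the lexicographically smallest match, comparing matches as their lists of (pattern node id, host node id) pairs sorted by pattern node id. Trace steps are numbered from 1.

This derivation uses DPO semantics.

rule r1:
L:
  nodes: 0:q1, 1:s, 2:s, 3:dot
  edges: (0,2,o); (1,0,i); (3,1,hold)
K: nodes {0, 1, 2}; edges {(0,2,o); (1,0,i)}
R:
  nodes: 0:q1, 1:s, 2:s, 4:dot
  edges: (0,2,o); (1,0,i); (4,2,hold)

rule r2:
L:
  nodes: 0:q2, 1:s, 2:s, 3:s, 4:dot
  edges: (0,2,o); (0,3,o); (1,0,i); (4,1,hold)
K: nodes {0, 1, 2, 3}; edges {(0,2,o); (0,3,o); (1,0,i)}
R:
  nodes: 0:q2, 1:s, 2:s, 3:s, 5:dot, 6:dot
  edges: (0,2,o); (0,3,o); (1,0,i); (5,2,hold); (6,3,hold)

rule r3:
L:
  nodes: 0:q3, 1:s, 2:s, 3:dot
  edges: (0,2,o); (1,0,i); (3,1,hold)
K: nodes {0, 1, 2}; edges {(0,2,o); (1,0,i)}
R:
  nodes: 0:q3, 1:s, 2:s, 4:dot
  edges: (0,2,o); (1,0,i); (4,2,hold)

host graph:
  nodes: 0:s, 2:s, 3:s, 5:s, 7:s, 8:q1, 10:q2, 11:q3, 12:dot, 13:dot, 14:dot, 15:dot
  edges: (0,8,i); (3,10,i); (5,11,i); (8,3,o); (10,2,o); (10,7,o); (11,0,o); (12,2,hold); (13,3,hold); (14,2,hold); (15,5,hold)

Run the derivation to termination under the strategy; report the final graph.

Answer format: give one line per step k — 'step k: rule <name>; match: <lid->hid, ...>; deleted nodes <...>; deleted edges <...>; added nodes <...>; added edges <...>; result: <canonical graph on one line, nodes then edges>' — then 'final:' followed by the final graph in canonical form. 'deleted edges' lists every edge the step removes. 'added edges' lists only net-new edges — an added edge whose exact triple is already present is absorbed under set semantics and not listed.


step 1: rule r2; match: 0->10, 1->3, 2->2, 3->7, 4->13; deleted nodes 13; deleted edges (13,3,hold); added nodes 16, 17; added edges (16,2,hold); (17,7,hold); result: nodes: 0:s, 2:s, 3:s, 5:s, 7:s, 8:q1, 10:q2, 11:q3, 12:dot, 14:dot, 15:dot, 16:dot, 17:dot edges: (0,8,i); (3,10,i); (5,11,i); (8,3,o); (10,2,o); (10,7,o); (11,0,o); (12,2,hold); (14,2,hold); (15,5,hold); (16,2,hold); (17,7,hold)
step 2: rule r3; match: 0->11, 1->5, 2->0, 3->15; deleted nodes 15; deleted edges (15,5,hold); added nodes 18; added edges (18,0,hold); result: nodes: 0:s, 2:s, 3:s, 5:s, 7:s, 8:q1, 10:q2, 11:q3, 12:dot, 14:dot, 16:dot, 17:dot, 18:dot edges: (0,8,i); (3,10,i); (5,11,i); (8,3,o); (10,2,o); (10,7,o); (11,0,o); (12,2,hold); (14,2,hold); (16,2,hold); (17,7,hold); (18,0,hold)
step 3: rule r1; match: 0->8, 1->0, 2->3, 3->18; deleted nodes 18; deleted edges (18,0,hold); added nodes 19; added edges (19,3,hold); result: nodes: 0:s, 2:s, 3:s, 5:s, 7:s, 8:q1, 10:q2, 11:q3, 12:dot, 14:dot, 16:dot, 17:dot, 19:dot edges: (0,8,i); (3,10,i); (5,11,i); (8,3,o); (10,2,o); (10,7,o); (11,0,o); (12,2,hold); (14,2,hold); (16,2,hold); (17,7,hold); (19,3,hold)
step 4: rule r2; match: 0->10, 1->3, 2->2, 3->7, 4->19; deleted nodes 19; deleted edges (19,3,hold); added nodes 20, 21; added edges (20,2,hold); (21,7,hold); result: nodes: 0:s, 2:s, 3:s, 5:s, 7:s, 8:q1, 10:q2, 11:q3, 12:dot, 14:dot, 16:dot, 17:dot, 20:dot, 21:dot edges: (0,8,i); (3,10,i); (5,11,i); (8,3,o); (10,2,o); (10,7,o); (11,0,o); (12,2,hold); (14,2,hold); (16,2,hold); (17,7,hold); (20,2,hold); (21,7,hold)
final:
nodes: 0:s, 2:s, 3:s, 5:s, 7:s, 8:q1, 10:q2, 11:q3, 12:dot, 14:dot, 16:dot, 17:dot, 20:dot, 21:dot
edges: (0,8,i); (3,10,i); (5,11,i); (8,3,o); (10,2,o); (10,7,o); (11,0,o); (12,2,hold); (14,2,hold); (16,2,hold); (17,7,hold); (20,2,hold); (21,7,hold)


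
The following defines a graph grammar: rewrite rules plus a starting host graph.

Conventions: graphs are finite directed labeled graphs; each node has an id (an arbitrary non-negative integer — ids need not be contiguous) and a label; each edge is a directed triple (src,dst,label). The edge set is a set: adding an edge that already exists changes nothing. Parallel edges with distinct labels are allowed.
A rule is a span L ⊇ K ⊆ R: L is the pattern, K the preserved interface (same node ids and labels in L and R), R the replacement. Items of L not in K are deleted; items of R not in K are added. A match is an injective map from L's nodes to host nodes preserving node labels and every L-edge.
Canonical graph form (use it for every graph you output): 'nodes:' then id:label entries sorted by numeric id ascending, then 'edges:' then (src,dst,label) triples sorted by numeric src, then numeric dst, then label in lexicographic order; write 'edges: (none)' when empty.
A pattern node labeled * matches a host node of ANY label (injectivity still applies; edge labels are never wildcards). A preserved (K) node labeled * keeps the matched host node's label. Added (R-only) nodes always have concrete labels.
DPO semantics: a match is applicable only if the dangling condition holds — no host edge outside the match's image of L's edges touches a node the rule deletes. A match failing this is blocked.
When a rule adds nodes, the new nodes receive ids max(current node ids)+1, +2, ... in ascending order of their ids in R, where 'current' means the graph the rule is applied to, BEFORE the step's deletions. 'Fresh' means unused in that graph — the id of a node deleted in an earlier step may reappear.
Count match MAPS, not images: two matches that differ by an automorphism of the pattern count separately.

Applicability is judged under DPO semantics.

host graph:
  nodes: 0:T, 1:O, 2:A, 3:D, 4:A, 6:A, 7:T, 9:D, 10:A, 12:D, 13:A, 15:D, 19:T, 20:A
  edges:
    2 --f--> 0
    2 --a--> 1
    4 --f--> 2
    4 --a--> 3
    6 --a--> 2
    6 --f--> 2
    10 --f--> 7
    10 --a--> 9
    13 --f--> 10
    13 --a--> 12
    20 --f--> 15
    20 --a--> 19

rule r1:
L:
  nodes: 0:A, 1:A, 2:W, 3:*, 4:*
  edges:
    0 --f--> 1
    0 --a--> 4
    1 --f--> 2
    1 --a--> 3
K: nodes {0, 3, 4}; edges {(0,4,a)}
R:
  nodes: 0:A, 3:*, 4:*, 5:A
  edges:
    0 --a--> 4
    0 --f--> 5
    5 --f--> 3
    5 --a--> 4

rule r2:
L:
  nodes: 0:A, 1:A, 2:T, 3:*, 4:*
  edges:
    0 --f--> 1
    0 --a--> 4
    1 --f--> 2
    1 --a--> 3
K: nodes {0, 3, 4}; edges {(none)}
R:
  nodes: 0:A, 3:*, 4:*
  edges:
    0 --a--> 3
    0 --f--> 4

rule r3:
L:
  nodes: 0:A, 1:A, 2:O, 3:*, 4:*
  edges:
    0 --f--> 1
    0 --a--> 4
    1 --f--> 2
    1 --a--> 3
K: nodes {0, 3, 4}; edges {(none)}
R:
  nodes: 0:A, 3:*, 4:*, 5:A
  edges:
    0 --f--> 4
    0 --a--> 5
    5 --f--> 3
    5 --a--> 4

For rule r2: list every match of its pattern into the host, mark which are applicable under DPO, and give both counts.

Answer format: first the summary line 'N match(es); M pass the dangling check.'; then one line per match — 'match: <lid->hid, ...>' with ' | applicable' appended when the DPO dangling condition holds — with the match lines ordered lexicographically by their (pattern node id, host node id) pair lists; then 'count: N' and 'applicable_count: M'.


2 match(es); 1 pass the dangling check.
match: 0->4, 1->2, 2->0, 3->1, 4->3
match: 0->13, 1->10, 2->7, 3->9, 4->12 | applicable
count: 2
applicable_count: 1


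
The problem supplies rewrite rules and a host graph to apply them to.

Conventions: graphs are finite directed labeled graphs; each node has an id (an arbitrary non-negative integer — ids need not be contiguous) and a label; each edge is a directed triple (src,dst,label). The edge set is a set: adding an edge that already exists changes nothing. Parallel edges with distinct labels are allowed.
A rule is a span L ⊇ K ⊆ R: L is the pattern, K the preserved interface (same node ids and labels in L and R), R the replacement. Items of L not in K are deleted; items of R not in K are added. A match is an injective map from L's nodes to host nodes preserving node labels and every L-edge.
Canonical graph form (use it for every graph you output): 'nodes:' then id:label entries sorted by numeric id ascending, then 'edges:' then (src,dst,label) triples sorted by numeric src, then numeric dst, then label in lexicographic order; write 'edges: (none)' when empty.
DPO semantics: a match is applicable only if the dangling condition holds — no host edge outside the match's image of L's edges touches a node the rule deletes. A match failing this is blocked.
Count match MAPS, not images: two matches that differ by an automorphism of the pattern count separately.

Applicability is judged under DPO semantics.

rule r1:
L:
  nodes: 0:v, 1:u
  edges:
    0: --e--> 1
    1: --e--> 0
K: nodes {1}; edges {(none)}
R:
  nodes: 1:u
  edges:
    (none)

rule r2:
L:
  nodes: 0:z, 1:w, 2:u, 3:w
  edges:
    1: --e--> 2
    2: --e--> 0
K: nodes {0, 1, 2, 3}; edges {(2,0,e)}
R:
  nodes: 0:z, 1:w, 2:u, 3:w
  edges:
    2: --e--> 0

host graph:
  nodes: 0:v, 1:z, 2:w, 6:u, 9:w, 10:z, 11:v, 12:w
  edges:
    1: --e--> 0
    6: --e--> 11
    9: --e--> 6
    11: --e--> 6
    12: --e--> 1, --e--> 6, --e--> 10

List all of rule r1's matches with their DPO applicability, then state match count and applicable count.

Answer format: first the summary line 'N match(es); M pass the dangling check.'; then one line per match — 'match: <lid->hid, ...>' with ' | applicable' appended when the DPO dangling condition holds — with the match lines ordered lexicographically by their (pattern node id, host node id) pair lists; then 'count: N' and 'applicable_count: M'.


1 match(es); 1 pass the dangling check.
match: 0->11, 1->6 | applicable
count: 1
applicable_count: 1


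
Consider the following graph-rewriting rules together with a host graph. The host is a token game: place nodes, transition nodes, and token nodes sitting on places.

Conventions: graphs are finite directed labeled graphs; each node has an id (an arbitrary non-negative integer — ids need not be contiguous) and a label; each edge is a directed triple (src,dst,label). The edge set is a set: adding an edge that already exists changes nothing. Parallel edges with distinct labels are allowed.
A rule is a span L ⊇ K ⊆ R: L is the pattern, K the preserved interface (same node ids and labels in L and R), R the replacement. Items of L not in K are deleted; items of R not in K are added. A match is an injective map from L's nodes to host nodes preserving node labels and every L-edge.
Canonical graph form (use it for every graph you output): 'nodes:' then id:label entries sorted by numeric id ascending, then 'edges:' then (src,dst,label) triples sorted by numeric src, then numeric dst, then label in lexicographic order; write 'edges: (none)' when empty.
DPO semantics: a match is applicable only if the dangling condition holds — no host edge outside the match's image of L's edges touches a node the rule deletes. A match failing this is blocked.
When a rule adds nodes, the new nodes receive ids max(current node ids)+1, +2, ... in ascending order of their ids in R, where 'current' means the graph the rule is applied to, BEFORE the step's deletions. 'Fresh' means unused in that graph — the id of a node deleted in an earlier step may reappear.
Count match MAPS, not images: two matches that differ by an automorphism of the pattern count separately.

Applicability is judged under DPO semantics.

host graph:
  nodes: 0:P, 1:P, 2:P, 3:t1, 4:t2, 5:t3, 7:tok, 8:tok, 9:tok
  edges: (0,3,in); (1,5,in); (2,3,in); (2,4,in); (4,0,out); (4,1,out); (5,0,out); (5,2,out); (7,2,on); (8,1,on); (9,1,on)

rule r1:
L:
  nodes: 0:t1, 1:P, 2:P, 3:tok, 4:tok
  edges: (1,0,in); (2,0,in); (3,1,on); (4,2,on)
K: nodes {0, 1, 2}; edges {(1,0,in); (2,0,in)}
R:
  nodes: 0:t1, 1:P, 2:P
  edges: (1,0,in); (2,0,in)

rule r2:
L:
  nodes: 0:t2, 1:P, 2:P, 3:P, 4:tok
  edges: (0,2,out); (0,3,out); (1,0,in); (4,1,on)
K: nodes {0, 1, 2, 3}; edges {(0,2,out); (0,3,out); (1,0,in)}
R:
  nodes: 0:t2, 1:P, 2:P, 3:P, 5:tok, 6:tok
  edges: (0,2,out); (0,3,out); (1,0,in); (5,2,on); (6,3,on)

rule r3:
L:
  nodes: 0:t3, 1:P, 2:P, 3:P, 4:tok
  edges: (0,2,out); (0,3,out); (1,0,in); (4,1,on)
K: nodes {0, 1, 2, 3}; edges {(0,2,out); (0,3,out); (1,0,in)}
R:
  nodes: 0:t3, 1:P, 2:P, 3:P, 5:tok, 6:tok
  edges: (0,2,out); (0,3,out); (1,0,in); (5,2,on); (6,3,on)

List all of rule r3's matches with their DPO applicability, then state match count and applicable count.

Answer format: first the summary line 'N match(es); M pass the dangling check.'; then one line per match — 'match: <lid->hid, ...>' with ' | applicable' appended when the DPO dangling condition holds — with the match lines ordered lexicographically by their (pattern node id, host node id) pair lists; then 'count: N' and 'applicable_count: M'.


4 match(es); 4 pass the dangling check.
match: 0->5, 1->1, 2->0, 3->2, 4->8 | applicable
match: 0->5, 1->1, 2->0, 3->2, 4->9 | applicable
match: 0->5, 1->1, 2->2, 3->0, 4->8 | applicable
match: 0->5, 1->1, 2->2, 3->0, 4->9 | applicable
count: 4
applicable_count: 4


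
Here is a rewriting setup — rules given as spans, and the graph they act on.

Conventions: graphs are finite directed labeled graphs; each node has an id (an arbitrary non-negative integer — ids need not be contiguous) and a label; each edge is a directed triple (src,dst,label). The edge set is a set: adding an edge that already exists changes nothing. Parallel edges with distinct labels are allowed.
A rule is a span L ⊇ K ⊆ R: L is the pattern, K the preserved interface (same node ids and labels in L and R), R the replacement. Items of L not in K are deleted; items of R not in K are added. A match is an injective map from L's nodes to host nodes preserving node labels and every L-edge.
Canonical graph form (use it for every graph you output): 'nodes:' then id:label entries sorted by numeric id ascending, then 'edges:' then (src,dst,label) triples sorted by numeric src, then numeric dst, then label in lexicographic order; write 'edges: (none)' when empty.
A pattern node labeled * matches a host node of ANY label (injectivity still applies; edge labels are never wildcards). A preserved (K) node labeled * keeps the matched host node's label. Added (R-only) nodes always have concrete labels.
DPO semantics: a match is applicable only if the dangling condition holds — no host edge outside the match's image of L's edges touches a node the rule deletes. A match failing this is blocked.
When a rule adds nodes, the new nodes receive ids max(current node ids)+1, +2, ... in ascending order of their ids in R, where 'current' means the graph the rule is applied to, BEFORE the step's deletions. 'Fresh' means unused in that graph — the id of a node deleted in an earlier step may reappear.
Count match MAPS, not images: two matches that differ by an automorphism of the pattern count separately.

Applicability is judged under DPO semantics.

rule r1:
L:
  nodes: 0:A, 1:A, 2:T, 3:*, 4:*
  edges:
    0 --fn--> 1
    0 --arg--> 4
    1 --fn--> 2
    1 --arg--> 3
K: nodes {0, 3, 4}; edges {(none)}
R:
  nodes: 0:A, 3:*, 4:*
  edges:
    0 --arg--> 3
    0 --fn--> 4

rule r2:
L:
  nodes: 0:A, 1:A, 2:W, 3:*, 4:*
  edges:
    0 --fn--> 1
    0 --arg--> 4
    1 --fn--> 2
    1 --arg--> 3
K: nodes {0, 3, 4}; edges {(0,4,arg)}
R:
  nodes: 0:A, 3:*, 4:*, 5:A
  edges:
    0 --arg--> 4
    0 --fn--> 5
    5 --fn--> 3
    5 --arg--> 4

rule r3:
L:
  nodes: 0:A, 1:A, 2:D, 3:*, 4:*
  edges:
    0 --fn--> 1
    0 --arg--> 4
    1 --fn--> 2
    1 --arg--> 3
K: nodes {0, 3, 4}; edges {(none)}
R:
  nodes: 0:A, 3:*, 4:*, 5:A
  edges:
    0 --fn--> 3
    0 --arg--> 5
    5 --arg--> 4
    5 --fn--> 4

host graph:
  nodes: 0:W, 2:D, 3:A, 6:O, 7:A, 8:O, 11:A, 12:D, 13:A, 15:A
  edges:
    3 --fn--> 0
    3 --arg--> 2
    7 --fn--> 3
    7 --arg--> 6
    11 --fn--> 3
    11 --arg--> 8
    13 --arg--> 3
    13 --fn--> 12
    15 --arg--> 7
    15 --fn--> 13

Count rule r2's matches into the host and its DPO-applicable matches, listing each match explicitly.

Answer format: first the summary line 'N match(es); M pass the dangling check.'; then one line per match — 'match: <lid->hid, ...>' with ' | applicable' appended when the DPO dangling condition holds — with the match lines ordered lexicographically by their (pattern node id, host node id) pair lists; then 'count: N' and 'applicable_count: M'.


2 match(es); 0 pass the dangling check.
match: 0->7, 1->3, 2->0, 3->2, 4->6
match: 0->11, 1->3, 2->0, 3->2, 4->8
count: 2
applicable_count: 0
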